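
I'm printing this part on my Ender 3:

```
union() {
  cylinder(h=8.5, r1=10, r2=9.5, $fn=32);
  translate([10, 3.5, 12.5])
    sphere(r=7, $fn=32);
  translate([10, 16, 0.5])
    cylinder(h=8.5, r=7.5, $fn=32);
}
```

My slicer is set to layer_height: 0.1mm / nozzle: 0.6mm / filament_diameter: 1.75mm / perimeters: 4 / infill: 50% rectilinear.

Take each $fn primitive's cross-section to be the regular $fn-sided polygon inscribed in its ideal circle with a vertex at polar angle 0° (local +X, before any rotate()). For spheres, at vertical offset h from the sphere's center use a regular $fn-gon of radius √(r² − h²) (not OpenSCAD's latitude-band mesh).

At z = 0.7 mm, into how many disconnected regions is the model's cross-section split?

2

At z = 0.7 mm: the cone (r1=10→r2=9.5) has section circumradius 9.959 here — a regular 32-gon; the sphere at (10, 3.5) does not reach this height (|z−center|=11.800 > r=7); the cylinder at (10, 16): section is a regular 32-gon, circumradius r=7.5; Taking the union: the 2 present regions are separate (no shared area or edge), so areas and boundary lengths simply add and each stays a separate island — 2 connected regions. The result has 2 disconnected regions.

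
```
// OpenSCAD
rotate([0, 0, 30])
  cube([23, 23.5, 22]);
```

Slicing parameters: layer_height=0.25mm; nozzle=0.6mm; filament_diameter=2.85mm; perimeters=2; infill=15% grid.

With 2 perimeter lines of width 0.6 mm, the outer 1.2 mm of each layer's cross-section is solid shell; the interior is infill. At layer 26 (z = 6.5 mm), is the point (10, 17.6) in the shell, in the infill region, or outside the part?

infill

At z = 6.5 mm: the cube is present — its section is the full 23×23.5 rectangle; (rotated 30° about Z; rotation is an isometry so areas/perimeters/island counts are preserved). Overall, the cross-section is a single solid region. Undo the 30° rotation: the query point maps to (17.460, 10.242) in the un-rotated model frame. The nearest boundary edge runs (23.00, 0.00)→(23.00, 23.50); distance from the point to it = 5.54 mm. The point is inside the cross-section and 5.54 mm from the nearest boundary — more than the 1.2 mm shell width (2 × 0.6), so it's in the infill interior.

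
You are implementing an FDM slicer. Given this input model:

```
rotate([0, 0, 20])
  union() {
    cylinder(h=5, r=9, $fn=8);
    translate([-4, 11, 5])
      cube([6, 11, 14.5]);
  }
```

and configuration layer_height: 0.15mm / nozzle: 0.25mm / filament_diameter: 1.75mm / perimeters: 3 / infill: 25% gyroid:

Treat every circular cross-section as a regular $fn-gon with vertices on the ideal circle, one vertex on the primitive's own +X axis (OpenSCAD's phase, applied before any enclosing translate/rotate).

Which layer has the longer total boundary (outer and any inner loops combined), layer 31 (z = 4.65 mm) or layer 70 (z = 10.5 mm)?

layer 31 (z = 4.65 mm)

Layer 31 (z = 4.65): the cylinder: section is a regular 8-gon, circumradius r=9 (perimeter = 2·8·9.000·sin(180°/8) = 55.11 mm); the cube at (-4, 11) is not intersected at this z (z outside [5, 19.5]); Taking the union: only the r=9 cylinder is present, so the union is just that shape — boundary = 55.11 mm; (whole slice rotated 20° about Z — lengths, areas and connectivity unchanged). So its perimeter = 55.11 mm. Layer 70 (z = 10.5): the cylinder is not intersected at this z (z outside [0, 5]); the cube at (-4, 11) (footprint 6×11) is included at this height (perimeter 34.00 mm); Merging all regions: only the 6×11 cube at (-4, 11) is present, so the union is just that shape — boundary = 34.00 mm; (whole slice rotated 20° about Z — lengths, areas and connectivity unchanged). So its perimeter = 34.00 mm. Layer 31 is larger (55.11 vs 34.00 mm).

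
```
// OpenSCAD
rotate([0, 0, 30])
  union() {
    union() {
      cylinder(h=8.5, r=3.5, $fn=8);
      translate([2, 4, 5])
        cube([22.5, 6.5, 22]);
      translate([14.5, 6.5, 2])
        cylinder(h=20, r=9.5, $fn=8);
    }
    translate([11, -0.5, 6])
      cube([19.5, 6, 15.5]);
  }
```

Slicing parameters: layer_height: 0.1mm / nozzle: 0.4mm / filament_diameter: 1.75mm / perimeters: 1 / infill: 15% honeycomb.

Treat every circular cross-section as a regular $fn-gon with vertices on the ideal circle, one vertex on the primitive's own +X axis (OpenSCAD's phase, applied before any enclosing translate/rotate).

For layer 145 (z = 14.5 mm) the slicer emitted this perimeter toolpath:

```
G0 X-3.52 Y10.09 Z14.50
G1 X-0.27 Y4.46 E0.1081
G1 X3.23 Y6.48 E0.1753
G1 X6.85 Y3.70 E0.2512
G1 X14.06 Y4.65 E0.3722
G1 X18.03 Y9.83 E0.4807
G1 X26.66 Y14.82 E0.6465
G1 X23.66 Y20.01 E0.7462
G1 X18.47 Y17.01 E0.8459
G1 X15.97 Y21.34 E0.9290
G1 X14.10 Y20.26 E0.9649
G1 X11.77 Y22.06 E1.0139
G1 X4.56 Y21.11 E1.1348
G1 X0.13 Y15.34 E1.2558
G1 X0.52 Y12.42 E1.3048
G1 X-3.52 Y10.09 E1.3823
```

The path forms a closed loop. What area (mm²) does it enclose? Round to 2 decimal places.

334.45 mm²

Apply the shoelace formula to the sequence of (X, Y) vertices; enclosed area = 334.45 mm².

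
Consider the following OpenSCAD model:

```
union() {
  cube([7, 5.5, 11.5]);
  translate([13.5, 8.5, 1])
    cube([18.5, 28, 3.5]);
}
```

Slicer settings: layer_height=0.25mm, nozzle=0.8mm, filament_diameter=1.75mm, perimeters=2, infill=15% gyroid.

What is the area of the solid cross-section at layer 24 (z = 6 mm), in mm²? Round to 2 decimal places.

At z = 6 mm: the cube (footprint 7×5.5) is included at this height (area 38.50 mm²); the cube at (13.5, 8.5) does not reach this height (z outside [1, 4.5]); Combining (union): only the 7×5.5 cube is present, so the union is just that shape — area = 38.50 mm². Overall, the cross-section is a single solid region. Net area = 38.50 mm².

38.50 mm²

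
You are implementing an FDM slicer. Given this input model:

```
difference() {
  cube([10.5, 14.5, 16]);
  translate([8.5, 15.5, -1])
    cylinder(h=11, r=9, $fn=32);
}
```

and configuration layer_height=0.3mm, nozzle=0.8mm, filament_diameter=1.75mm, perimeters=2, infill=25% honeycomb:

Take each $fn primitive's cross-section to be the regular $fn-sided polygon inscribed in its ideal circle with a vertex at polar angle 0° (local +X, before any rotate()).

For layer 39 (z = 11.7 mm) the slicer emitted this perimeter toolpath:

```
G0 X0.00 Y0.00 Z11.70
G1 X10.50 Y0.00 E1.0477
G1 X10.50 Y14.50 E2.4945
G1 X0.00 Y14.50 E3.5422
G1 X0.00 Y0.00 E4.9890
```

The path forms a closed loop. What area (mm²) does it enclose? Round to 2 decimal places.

152.25 mm²

Apply the shoelace formula to the sequence of (X, Y) vertices; enclosed area = 152.25 mm².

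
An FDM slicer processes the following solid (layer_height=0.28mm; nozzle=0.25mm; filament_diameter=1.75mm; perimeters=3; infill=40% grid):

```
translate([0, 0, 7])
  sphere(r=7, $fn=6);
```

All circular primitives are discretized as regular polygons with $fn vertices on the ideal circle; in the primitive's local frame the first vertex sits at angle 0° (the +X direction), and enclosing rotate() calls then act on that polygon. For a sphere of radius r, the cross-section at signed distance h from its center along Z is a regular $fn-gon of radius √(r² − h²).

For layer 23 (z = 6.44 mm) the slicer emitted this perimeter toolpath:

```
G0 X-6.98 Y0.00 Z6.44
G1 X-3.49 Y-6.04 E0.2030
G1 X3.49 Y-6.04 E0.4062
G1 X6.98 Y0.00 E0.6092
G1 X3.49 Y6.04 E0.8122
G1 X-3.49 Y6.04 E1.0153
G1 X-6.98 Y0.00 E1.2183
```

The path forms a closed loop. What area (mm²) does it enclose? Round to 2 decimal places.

126.48 mm²

Apply the shoelace formula to the sequence of (X, Y) vertices; enclosed area = 126.48 mm².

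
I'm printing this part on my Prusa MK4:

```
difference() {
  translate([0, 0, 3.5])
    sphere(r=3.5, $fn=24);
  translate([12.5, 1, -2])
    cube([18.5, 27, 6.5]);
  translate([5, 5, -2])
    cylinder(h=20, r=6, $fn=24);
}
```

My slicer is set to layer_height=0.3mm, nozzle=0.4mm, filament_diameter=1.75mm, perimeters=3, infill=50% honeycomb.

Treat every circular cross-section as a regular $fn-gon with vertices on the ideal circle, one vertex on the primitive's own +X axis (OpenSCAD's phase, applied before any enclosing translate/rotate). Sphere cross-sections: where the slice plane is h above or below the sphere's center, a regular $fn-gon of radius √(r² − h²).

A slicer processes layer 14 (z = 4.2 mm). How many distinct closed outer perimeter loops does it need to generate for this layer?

1

At z = 4.2 mm: the r=3.5 sphere slices to a regular 24-gon of circumradius 3.429 (√(r²−h²) with h=0.7 from center); the cube at (12.5, 1) is present — its section is the full 18.5×27 rectangle; the r=6 cylinder at (5, 5) contributes a regular 24-gon of circumradius 6; After the difference (first − rest): starting from the r=3.5 sphere, the 18.5×27 cube at (12.5, 1) misses the remaining region (no effect); the r=6 cylinder at (5, 5) partially overlaps it — only the 9.19 mm² overlap (of its 111.81 mm²) is removed, clipping the outline — 1 connected region. The result has 1 disconnected region.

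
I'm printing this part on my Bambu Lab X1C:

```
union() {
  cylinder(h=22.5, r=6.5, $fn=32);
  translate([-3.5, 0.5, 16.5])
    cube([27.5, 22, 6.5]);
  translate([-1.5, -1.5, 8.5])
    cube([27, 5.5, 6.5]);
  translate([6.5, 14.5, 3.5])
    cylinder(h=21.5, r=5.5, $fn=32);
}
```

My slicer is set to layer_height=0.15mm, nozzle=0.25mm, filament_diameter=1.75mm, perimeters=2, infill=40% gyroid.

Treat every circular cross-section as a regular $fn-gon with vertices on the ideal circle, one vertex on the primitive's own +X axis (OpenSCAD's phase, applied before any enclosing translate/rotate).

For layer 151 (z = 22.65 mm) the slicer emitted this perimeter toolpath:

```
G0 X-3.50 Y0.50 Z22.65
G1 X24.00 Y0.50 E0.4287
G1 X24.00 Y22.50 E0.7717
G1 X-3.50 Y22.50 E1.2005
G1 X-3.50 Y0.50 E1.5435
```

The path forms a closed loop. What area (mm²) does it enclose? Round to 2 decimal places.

Apply the shoelace formula to the sequence of (X, Y) vertices; enclosed area = 605.00 mm².

605.00 mm²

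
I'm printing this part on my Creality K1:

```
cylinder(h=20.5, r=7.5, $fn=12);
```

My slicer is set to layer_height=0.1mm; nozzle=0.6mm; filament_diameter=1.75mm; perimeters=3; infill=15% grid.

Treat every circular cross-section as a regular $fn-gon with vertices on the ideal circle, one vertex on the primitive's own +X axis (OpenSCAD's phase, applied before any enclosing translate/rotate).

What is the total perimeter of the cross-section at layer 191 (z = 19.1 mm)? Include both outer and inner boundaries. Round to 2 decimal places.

46.59 mm

At z = 19.1 mm: the r=7.5 cylinder contributes a regular 12-gon of circumradius 7.5 (perimeter = 2·12·7.500·sin(180°/12) = 46.59 mm). Overall, the cross-section is a single solid region. Total boundary length (outer) = 46.59 mm.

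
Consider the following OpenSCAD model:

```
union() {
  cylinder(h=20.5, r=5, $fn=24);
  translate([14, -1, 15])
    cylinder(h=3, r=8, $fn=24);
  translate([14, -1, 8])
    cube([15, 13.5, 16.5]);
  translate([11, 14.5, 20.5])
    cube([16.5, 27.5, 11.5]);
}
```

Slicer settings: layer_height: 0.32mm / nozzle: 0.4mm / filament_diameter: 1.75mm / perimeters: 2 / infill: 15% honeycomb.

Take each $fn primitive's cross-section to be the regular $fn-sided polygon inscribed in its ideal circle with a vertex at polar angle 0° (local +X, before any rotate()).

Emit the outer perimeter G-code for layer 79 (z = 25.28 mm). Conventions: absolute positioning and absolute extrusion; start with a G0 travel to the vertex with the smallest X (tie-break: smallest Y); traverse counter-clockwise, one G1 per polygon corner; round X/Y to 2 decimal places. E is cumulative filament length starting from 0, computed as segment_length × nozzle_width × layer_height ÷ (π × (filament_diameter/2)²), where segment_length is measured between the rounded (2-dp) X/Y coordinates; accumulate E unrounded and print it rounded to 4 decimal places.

At z = 25.28 mm: the cylinder does not reach this height (z outside [0, 20.5]); the cylinder at (14, -1) is not intersected at this z (z outside [15, 18]); the cube at (14, -1) is absent (z outside [8, 24.5]); the 16.5×27.5 cube at (11, 14.5) contributes its full rectangle; Taking the union: only the 16.5×27.5 cube at (11, 14.5) is present, so the union is just that shape — 1 connected region. The outline is a single polygon with 4 vertices. Extrusion per mm of travel: 0.4 × 0.32 / (π × 0.875²) = 0.053216. Accumulating E over each segment gives final E = 4.6830.

G0 X11.00 Y14.50 Z25.28
G1 X27.50 Y14.50 E0.8781
G1 X27.50 Y42.00 E2.3415
G1 X11.00 Y42.00 E3.2196
G1 X11.00 Y14.50 E4.6830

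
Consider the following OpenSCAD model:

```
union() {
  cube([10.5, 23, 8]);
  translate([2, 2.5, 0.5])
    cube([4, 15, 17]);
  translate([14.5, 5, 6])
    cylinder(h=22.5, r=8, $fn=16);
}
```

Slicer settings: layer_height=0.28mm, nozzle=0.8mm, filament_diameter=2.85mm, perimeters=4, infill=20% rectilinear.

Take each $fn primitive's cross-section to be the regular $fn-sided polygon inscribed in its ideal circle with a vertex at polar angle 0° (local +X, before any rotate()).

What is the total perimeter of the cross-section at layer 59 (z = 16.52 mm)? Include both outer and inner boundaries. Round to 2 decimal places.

At z = 16.52 mm: the cube is not intersected at this z (z outside [0, 8]); the cube at (2, 2.5) is present — its section is the full 4×15 rectangle (perimeter 38.00 mm); the r=8 cylinder at (14.5, 5) contributes a regular 16-gon of circumradius 8 (perimeter = 2·16·8.000·sin(180°/16) = 49.94 mm); Taking the union: the 2 present regions are separate (no shared area or edge), so areas and boundary lengths simply add and each stays a separate island — boundary = 87.94 mm. Overall, the cross-section has 2 separate islands. Total boundary length (outer) = 87.94 mm.

87.94 mm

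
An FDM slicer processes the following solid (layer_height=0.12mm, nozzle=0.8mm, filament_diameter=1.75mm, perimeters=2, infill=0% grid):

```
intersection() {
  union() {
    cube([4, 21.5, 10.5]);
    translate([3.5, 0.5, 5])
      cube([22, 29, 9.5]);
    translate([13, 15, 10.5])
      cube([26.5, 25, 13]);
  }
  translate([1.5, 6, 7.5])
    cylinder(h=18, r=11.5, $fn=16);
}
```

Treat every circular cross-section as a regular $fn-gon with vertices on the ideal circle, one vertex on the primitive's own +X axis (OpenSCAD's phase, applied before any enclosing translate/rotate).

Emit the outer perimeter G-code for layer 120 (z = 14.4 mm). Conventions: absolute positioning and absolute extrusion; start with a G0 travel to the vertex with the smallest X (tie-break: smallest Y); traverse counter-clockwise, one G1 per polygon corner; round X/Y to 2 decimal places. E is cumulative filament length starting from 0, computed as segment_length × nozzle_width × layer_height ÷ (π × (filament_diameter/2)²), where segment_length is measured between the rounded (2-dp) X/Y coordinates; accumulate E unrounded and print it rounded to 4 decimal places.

At z = 14.4 mm: the cube is not intersected at this z (z outside [0, 10.5]); the cube at (3.5, 0.5) (footprint 22×29) is included at this height; the cube at (13, 15) is present — its section is the full 26.5×25 rectangle; Taking the union: the regions partially overlap (shared area 181.25 mm²), so overlapping operands fuse into one piece — 1 connected region; the r=11.5 cylinder at (1.5, 6) contributes a regular 16-gon of circumradius 11.5; Taking the intersection: the r=11.5 cylinder at (1.5, 6) partially overlaps that combined region; clipping to the common part keeps 127.58 mm² — 1 connected region. The outline is a single polygon with 8 vertices. Extrusion per mm of travel: 0.8 × 0.12 / (π × 0.875²) = 0.039912. Accumulating E over each segment gives final E = 1.8440.

G0 X3.50 Y0.50 Z14.40
G1 X11.39 Y0.50 E0.3149
G1 X12.12 Y1.60 E0.3676
G1 X13.00 Y6.00 E0.5467
G1 X12.12 Y10.40 E0.7258
G1 X9.63 Y14.13 E0.9048
G1 X5.90 Y16.62 E1.0838
G1 X3.50 Y17.10 E1.1815
G1 X3.50 Y0.50 E1.8440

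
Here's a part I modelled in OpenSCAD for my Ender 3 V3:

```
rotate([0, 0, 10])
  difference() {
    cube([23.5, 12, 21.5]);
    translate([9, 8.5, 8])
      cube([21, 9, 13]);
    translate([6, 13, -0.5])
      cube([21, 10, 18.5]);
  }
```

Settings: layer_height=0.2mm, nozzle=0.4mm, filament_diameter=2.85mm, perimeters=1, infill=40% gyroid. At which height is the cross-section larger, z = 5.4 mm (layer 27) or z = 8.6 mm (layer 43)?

Layer 27 (z = 5.4): the 23.5×12 cube contributes its full rectangle (area 282.00 mm²); the cube at (9, 8.5) is not intersected at this z (z outside [8, 21]); the 21×10 cube at (6, 13) contributes its full rectangle (area 210.00 mm²); Taking the first minus the rest: starting from the 23.5×12 cube (282.00 mm²), the 21×10 cube at (6, 13) misses the remaining region (no effect) — area = 282.00 mm²; (whole slice rotated 10° about Z — lengths, areas and connectivity unchanged). So its area = 282.00 mm². Layer 43 (z = 8.6): the 23.5×12 cube contributes its full rectangle (area 282.00 mm²); the 21×9 cube at (9, 8.5) contributes its full rectangle (area 189.00 mm²); the cube at (6, 13) is present — its section is the full 21×10 rectangle (area 210.00 mm²); After the difference (first − rest): starting from the 23.5×12 cube (282.00 mm²), the 21×9 cube at (9, 8.5) partially overlaps it — only the 50.75 mm² overlap (of its 189.00 mm²) is removed, clipping the outline; the 21×10 cube at (6, 13) misses the remaining region (no effect) — area = 231.25 mm²; (rotated 10° about Z; rotation is an isometry so areas/perimeters/island counts are preserved). So its area = 231.25 mm². Layer 27 is larger (282.00 vs 231.25 mm²).

layer 27 (z = 5.4 mm)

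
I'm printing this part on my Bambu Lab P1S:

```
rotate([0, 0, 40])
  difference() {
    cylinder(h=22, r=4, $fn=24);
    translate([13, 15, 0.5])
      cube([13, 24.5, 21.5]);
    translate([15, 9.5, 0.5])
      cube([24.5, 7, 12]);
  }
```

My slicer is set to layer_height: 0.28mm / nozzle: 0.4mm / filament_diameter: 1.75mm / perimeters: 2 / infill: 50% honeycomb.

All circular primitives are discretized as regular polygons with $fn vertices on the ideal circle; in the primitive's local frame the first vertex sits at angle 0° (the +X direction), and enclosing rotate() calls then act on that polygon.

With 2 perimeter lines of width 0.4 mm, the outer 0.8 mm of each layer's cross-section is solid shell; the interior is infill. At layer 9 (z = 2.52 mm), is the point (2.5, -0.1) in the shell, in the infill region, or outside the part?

At z = 2.52 mm: the r=4 cylinder contributes a regular 24-gon of circumradius 4; the 13×24.5 cube at (13, 15) contributes its full rectangle; the cube at (15, 9.5) is present — its section is the full 24.5×7 rectangle; Subtracting the remaining from the first: starting from the r=4 cylinder, the 13×24.5 cube at (13, 15) misses the remaining region (no effect); the 24.5×7 cube at (15, 9.5) misses the remaining region (no effect) — 1 connected region; (rotated 40° about Z; rotation is an isometry so areas/perimeters/island counts are preserved). Overall, the cross-section is a single solid region. Undo the 40° rotation: the query point maps to (1.851, -1.684) in the un-rotated model frame. The nearest boundary edge runs (3.46, -2.00)→(2.83, -2.83); distance from the point to it = 1.47 mm. The point is inside the cross-section and 1.47 mm from the nearest boundary — more than the 0.8 mm shell width (2 × 0.4), so it's in the infill interior.

infill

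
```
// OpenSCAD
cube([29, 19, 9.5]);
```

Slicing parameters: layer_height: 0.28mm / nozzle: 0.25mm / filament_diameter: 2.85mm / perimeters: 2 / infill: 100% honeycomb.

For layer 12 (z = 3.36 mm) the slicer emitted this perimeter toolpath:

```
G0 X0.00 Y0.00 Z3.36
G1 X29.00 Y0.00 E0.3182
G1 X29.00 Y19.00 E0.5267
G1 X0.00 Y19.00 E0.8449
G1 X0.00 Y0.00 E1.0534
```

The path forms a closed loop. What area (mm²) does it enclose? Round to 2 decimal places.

551.00 mm²

Apply the shoelace formula to the sequence of (X, Y) vertices; enclosed area = 551.00 mm².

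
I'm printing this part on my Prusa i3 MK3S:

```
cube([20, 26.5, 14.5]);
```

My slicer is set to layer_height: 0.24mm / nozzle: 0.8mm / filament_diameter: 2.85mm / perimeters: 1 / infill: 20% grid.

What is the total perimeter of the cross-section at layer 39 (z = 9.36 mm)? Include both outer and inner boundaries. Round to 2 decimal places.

93.00 mm

At z = 9.36 mm: the cube is present — its section is the full 20×26.5 rectangle (perimeter 93.00 mm). Overall, the cross-section is a single solid region. Total boundary length (outer) = 93.00 mm.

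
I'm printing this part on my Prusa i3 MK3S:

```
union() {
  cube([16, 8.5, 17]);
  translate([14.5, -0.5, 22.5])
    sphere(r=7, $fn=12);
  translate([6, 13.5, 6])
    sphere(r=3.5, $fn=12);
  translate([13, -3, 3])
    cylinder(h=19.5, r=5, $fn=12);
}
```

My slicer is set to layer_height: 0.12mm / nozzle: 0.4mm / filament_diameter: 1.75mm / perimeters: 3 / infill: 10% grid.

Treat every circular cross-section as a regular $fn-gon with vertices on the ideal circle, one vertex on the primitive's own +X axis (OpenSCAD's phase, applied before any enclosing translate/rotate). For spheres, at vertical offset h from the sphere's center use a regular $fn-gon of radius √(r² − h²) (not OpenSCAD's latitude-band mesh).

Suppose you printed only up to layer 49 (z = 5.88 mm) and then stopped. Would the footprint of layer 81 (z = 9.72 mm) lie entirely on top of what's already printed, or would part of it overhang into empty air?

entirely on top

Compare the two slices. At z = 5.88: the cube (footprint 16×8.5) is included at this height (area 136.00 mm²); the sphere at (14.5, -0.5) is not intersected at this z (|z−center|=16.620 > r=7); the r=3.5 sphere at (6, 13.5) slices to a regular 12-gon of circumradius 3.498 (√(r²−h²) with h=0.12 from center) (area = (12/2)·3.498²·sin(360°/12) = 36.71 mm²); the r=5 cylinder at (13, -3) contributes a regular 12-gon of circumradius 5 (area = (12/2)·5.000²·sin(360°/12) = 75.00 mm²); Combining (union): the regions partially overlap — summed areas 247.71 mm² minus the doubly-counted overlap 9.75 mm² gives 237.96 mm² — area = 237.96 mm². At z = 9.72: the cube is present — its section is the full 16×8.5 rectangle (area 136.00 mm²); the sphere at (14.5, -0.5) is not intersected at this z (|z−center|=12.780 > r=7); the sphere at (6, 13.5) is not intersected at this z (|z−center|=3.720 > r=3.5); the cylinder at (13, -3): section is a regular 12-gon, circumradius r=5 (area = (12/2)·5.000²·sin(360°/12) = 75.00 mm²); Taking the union: the regions partially overlap — summed areas 211.00 mm² minus the doubly-counted overlap 9.75 mm² gives 201.25 mm² — area = 201.25 mm². Checking containment: the cross-section at z = 9.72 is a subset of the cross-section at z = 5.88.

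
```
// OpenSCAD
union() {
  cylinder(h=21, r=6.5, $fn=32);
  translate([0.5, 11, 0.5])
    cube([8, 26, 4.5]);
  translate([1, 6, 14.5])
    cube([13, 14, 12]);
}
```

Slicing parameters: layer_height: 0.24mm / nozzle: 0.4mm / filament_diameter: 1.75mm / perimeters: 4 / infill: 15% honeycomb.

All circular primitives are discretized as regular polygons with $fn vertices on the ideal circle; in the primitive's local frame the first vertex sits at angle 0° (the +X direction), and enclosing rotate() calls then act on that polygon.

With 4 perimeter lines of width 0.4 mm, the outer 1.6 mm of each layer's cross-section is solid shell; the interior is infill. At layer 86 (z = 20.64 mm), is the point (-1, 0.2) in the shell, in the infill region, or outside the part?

At z = 20.64 mm: the cylinder: section is a regular 32-gon, circumradius r=6.5; the cube at (0.5, 11) is not intersected at this z (z outside [0.5, 5]); the 13×14 cube at (1, 6) contributes its full rectangle; Merging all regions: the regions partially overlap (shared area 0.34 mm²), so overlapping operands fuse into one piece — 1 connected region. Overall, the cross-section is a single solid region. The nearest boundary edge runs (-6.38, 1.27)→(-6.01, 2.49); distance from the point to it = 5.45 mm. The point is inside the cross-section and 5.45 mm from the nearest boundary — more than the 1.6 mm shell width (4 × 0.4), so it's in the infill interior.

infill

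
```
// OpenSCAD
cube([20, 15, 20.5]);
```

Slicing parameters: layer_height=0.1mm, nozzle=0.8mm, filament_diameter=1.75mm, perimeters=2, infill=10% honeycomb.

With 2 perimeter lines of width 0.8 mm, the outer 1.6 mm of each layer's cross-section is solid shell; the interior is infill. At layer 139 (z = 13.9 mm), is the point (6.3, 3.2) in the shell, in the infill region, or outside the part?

At z = 13.9 mm: the 20×15 cube contributes its full rectangle. Overall, the cross-section is a single solid region. The nearest boundary edge runs (0.00, 0.00)→(20.00, 0.00); distance from the point to it = 3.20 mm. The point is inside the cross-section and 3.20 mm from the nearest boundary — more than the 1.6 mm shell width (2 × 0.8), so it's in the infill interior.

infill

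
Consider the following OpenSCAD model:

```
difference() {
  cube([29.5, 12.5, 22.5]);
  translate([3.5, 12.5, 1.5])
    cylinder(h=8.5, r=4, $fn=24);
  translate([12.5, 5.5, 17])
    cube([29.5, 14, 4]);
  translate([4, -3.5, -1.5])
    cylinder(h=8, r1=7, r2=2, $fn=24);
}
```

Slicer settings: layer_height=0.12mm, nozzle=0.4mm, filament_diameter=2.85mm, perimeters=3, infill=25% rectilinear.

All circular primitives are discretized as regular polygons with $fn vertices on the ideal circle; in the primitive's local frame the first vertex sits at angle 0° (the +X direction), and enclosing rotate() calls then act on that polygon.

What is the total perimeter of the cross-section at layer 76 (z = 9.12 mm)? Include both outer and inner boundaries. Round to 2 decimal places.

At z = 9.12 mm: the cube (footprint 29.5×12.5) is included at this height (perimeter 84.00 mm); the r=4 cylinder at (3.5, 12.5) contributes a regular 24-gon of circumradius 4 (perimeter = 2·24·4.000·sin(180°/24) = 25.06 mm); the cube at (12.5, 5.5) does not reach this height (z outside [17, 21]); the cone at (4, -3.5) does not reach this height (z outside [-1.5, 6.5]); Subtracting the remaining from the first: starting from the 29.5×12.5 cube, the r=4 cylinder at (3.5, 12.5) partially overlaps it — only the 24.24 mm² overlap (of its 49.69 mm²) is removed, clipping the outline — boundary = 85.12 mm. Overall, the cross-section is a single solid region. Total boundary length (outer) = 85.12 mm.

85.12 mm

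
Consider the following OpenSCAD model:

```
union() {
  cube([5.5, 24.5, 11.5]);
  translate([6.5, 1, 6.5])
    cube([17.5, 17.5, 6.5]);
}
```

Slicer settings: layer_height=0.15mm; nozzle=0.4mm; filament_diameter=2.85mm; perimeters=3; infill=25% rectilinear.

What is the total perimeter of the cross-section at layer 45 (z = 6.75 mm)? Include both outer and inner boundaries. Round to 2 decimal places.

130.00 mm

At z = 6.75 mm: the cube (footprint 5.5×24.5) is included at this height (perimeter 60.00 mm); the 17.5×17.5 cube at (6.5, 1) contributes its full rectangle (perimeter 70.00 mm); Merging all regions: the 2 present regions are separate (no shared area or edge), so areas and boundary lengths simply add and each stays a separate island — boundary = 130.00 mm. Overall, the cross-section has 2 separate islands. Total boundary length (outer) = 130.00 mm.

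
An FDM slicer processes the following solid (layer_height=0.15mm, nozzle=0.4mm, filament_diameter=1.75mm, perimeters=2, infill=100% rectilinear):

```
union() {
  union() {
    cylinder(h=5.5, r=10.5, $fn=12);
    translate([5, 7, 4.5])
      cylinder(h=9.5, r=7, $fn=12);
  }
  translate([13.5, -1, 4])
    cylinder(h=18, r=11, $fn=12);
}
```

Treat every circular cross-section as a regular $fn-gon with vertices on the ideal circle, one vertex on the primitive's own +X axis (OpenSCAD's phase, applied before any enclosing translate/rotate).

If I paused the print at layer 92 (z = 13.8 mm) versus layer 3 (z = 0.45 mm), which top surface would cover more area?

layer 92 (z = 13.8 mm)

Layer 92 (z = 13.8): the cylinder is absent (z outside [0, 5.5]); the cylinder at (5, 7): section is a regular 12-gon, circumradius r=7 (area = (12/2)·7.000²·sin(360°/12) = 147.00 mm²); Taking the union: only the r=7 cylinder at (5, 7) is present, so the union is just that shape — area = 147.00 mm²; the r=11 cylinder at (13.5, -1) gives a regular 12-gon of circumradius 11 (constant along its height) (area = (12/2)·11.000²·sin(360°/12) = 363.00 mm²); Taking the union: the regions partially overlap — summed areas 510.00 mm² minus the doubly-counted overlap 51.47 mm² gives 458.53 mm² — area = 458.53 mm². So its area = 458.53 mm². Layer 3 (z = 0.45): the r=10.5 cylinder gives a regular 12-gon of circumradius 10.5 (constant along its height) (area = (12/2)·10.500²·sin(360°/12) = 330.75 mm²); the cylinder at (5, 7) does not reach this height (z outside [4.5, 14]); Merging all regions: only the r=10.5 cylinder is present, so the union is just that shape — area = 330.75 mm²; the cylinder at (13.5, -1) does not reach this height (z outside [4, 22]); Combining (union): only that combined region is present, so the union is just that shape — area = 330.75 mm². So its area = 330.75 mm². Layer 92 is larger (458.53 vs 330.75 mm²).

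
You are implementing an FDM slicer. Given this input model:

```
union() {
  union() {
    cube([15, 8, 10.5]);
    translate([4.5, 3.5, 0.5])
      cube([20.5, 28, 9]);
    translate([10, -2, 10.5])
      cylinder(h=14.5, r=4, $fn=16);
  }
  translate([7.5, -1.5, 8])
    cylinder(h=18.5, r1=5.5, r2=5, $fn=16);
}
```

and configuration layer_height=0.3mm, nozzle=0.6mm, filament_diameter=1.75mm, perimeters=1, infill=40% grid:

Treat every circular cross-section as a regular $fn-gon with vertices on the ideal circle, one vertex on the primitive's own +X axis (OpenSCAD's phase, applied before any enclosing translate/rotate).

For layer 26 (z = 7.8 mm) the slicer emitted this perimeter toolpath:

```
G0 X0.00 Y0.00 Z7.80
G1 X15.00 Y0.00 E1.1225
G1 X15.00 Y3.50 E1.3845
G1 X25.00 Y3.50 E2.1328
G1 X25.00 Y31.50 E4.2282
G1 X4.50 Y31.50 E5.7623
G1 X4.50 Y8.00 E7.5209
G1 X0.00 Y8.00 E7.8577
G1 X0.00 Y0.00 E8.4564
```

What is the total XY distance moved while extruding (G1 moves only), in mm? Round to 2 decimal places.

113.00 mm

Sum the Euclidean lengths of each G1 segment: total = 113.00 mm.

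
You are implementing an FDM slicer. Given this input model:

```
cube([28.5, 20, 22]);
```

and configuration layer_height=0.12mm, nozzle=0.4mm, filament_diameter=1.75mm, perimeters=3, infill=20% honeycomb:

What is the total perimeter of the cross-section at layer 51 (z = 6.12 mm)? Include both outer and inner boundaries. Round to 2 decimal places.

97.00 mm

At z = 6.12 mm: the cube (footprint 28.5×20) is included at this height (perimeter 97.00 mm). Overall, the cross-section is a single solid region. Total boundary length (outer) = 97.00 mm.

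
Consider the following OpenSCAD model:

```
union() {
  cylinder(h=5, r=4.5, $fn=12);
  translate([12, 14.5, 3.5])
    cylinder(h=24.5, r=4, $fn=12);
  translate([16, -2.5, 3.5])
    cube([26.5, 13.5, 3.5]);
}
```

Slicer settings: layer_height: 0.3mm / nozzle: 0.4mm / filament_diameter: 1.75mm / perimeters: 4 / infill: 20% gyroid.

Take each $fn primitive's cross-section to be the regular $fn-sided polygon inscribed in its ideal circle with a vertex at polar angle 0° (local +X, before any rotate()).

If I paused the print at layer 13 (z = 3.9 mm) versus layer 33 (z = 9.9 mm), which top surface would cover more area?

Layer 13 (z = 3.9): the cylinder: section is a regular 12-gon, circumradius r=4.5 (area = (12/2)·4.500²·sin(360°/12) = 60.75 mm²); the cylinder at (12, 14.5): section is a regular 12-gon, circumradius r=4 (area = (12/2)·4.000²·sin(360°/12) = 48.00 mm²); the cube at (16, -2.5) is present — its section is the full 26.5×13.5 rectangle (area 357.75 mm²); Taking the union: the 3 present regions are separate (no shared area or edge), so areas and boundary lengths simply add and each stays a separate island — area = 466.50 mm². So its area = 466.50 mm². Layer 33 (z = 9.9): the cylinder is absent (z outside [0, 5]); the r=4 cylinder at (12, 14.5) contributes a regular 12-gon of circumradius 4 (area = (12/2)·4.000²·sin(360°/12) = 48.00 mm²); the cube at (16, -2.5) is absent (z outside [3.5, 7]); Taking the union: only the r=4 cylinder at (12, 14.5) is present, so the union is just that shape — area = 48.00 mm². So its area = 48.00 mm². Layer 13 is larger (466.50 vs 48.00 mm²).

layer 13 (z = 3.9 mm)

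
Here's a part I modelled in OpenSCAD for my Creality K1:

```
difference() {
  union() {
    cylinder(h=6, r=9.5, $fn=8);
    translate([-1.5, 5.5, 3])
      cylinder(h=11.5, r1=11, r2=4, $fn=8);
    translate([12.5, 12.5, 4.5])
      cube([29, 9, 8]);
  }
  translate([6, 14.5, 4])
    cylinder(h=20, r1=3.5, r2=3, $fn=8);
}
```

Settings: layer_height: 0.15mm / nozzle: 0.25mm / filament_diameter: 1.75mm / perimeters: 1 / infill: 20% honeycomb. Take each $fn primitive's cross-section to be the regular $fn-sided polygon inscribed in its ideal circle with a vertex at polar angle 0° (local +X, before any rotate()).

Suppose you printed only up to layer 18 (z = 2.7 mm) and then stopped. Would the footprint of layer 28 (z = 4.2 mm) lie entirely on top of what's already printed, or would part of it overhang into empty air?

part overhangs

Compare the two slices. At z = 2.7: the cylinder: section is a regular 8-gon, circumradius r=9.5 (area = (8/2)·9.500²·sin(360°/8) = 255.27 mm²); the cone at (-1.5, 5.5) is not intersected at this z (z outside [3, 14.5]); the cube at (12.5, 12.5) does not reach this height (z outside [4.5, 12.5]); Merging all regions: only the r=9.5 cylinder is present, so the union is just that shape — area = 255.27 mm²; the cone at (6, 14.5) is not intersected at this z (z outside [4, 24]); Subtracting the remaining from the first: none of the subtracted shapes is present at this height, so that combined region is unchanged — area = 255.27 mm². At z = 4.2: the cylinder: section is a regular 8-gon, circumradius r=9.5 (area = (8/2)·9.500²·sin(360°/8) = 255.27 mm²); the cone at (-1.5, 5.5) contributes a regular 8-gon of circumradius 10.270 (interpolated between r1=11 and r2=4 at t=0.104) (area = (8/2)·10.270²·sin(360°/8) = 298.30 mm²); the cube at (12.5, 12.5) is absent (z outside [4.5, 12.5]); Taking the union: the regions partially overlap — summed areas 553.56 mm² minus the doubly-counted overlap 170.88 mm² gives 382.68 mm² — area = 382.68 mm²; the cone at (6, 14.5) contributes a regular 8-gon of circumradius 3.495 (interpolated between r1=3.5 and r2=3 at t=0.010) (area = (8/2)·3.495²·sin(360°/8) = 34.55 mm²); Subtracting the remaining from the first: starting from that combined region (382.68 mm²), the cone at (6, 14.5) partially overlaps it — only the 4.97 mm² overlap (of its 34.55 mm²) is removed, clipping the outline — area = 377.71 mm². Checking containment: at z = 4.2 the cross-section extends beyond the z = 2.7 cross-section by about 122.44 mm².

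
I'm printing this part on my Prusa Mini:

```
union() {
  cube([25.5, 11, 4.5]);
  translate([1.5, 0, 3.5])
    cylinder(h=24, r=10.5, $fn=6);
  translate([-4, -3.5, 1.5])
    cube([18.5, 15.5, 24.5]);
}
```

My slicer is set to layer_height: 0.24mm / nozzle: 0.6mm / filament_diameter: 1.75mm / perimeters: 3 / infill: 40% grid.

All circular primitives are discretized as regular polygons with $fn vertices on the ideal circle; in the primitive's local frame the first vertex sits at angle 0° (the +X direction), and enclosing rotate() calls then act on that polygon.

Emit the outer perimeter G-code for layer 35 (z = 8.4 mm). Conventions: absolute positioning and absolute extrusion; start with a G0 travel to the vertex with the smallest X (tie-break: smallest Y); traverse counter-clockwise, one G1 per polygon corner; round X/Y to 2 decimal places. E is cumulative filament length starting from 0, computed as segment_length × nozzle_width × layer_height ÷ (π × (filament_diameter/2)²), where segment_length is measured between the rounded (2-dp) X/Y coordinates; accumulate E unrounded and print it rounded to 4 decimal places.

G0 X-9.00 Y0.00 Z8.40
G1 X-3.75 Y-9.09 E0.6284
G1 X6.75 Y-9.09 E1.2571
G1 X9.98 Y-3.50 E1.6436
G1 X14.50 Y-3.50 E1.9142
G1 X14.50 Y12.00 E2.8421
G1 X-4.00 Y12.00 E3.9497
G1 X-4.00 Y8.66 E4.1497
G1 X-9.00 Y0.00 E4.7483

At z = 8.4 mm: the cube is not intersected at this z (z outside [0, 4.5]); the r=10.5 cylinder at (1.5, 0) gives a regular 6-gon of circumradius 10.5 (constant along its height); the cube at (-4, -3.5) is present — its section is the full 18.5×15.5 rectangle; Taking the union: the regions partially overlap (shared area 174.03 mm²), so overlapping operands fuse into one piece — 1 connected region. The outline is a single polygon with 8 vertices. Extrusion per mm of travel: 0.6 × 0.24 / (π × 0.875²) = 0.059868. Accumulating E over each segment gives final E = 4.7483.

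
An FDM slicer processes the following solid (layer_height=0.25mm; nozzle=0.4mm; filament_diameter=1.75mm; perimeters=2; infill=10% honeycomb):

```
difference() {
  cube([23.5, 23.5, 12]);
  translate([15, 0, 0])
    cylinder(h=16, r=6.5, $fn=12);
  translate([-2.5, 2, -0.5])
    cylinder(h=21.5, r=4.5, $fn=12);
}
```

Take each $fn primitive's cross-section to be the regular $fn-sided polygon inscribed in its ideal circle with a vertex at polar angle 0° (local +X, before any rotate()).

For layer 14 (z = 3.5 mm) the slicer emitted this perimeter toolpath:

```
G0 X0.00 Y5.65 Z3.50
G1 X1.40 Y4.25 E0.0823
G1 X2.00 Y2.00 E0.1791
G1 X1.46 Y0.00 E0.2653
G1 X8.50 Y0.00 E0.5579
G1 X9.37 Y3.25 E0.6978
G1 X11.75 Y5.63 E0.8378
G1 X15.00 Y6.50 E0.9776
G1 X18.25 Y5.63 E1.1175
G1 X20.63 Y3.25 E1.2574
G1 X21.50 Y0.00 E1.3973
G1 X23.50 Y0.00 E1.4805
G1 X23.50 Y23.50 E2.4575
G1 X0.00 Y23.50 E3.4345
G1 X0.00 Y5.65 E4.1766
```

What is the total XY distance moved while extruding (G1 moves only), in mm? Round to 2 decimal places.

Sum the Euclidean lengths of each G1 segment: total = 100.46 mm.

100.46 mm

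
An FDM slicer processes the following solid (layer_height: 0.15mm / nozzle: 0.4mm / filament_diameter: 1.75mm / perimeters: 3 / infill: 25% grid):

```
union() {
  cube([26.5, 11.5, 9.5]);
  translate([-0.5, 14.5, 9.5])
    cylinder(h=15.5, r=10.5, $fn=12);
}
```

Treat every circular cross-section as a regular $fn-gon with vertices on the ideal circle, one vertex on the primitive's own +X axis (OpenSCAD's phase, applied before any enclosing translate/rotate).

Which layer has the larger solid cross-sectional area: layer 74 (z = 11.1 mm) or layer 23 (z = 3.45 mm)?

Layer 74 (z = 11.1): the cube is absent (z outside [0, 9.5]); the r=10.5 cylinder at (-0.5, 14.5) contributes a regular 12-gon of circumradius 10.5 (area = (12/2)·10.500²·sin(360°/12) = 330.75 mm²); Taking the union: only the r=10.5 cylinder at (-0.5, 14.5) is present, so the union is just that shape — area = 330.75 mm². So its area = 330.75 mm². Layer 23 (z = 3.45): the 26.5×11.5 cube contributes its full rectangle (area 304.75 mm²); the cylinder at (-0.5, 14.5) does not reach this height (z outside [9.5, 25]); Combining (union): only the 26.5×11.5 cube is present, so the union is just that shape — area = 304.75 mm². So its area = 304.75 mm². Layer 74 is larger (330.75 vs 304.75 mm²).

layer 74 (z = 11.1 mm)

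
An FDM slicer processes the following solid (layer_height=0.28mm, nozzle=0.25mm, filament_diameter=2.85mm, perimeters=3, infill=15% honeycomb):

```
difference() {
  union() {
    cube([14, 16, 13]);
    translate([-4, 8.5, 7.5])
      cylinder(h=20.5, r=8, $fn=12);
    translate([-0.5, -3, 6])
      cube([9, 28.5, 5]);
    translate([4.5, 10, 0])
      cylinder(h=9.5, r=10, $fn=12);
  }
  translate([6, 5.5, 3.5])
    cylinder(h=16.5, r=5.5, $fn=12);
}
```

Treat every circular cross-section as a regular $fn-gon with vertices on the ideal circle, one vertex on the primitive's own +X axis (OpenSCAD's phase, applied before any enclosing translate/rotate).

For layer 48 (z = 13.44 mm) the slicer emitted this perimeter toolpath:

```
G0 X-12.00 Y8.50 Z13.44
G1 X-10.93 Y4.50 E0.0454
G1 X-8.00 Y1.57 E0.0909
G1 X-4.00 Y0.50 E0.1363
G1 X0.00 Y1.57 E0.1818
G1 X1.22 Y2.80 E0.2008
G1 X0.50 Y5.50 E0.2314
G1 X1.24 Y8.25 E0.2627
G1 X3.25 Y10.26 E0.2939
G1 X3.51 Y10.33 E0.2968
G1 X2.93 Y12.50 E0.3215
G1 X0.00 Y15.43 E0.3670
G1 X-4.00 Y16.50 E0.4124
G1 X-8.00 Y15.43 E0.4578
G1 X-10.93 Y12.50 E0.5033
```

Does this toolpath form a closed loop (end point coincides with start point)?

no

Start point (G0): (-12.00, 8.50). End point (last G1): the path does not return to the start — open.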